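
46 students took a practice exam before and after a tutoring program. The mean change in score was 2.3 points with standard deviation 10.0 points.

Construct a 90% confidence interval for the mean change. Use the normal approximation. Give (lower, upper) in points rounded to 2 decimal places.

Paired design: SE = s_d/√n = 10.0/√46 = 1.4744.
z* = 1.645; margin of error = 1.645 × 1.4744 = 2.4254.
2.3 ± 2.4254 → (-0.13, 4.73).

(-0.13, 4.73)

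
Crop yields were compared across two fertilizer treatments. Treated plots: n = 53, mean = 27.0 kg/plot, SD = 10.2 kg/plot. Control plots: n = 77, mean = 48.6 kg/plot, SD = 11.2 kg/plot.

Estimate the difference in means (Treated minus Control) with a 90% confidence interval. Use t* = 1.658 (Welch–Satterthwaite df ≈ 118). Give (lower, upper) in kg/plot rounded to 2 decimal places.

SE₁ = s₁/√n₁ = 10.2/√53 = 1.4011; SE₂ = 11.2/√77 = 1.2764.
Independent samples, unequal variances: SE_diff = √(SE₁² + SE₂²) = √(1.96308121 + 1.62919696) = 1.8953.
t* = 1.658, so margin of error = 1.658 × 1.8953 = 3.1424.
Difference in means = 27.0 − 48.6 = -21.6000.
-21.6000 ± 3.1424 → (-24.74, -18.46).

(-24.74, -18.46)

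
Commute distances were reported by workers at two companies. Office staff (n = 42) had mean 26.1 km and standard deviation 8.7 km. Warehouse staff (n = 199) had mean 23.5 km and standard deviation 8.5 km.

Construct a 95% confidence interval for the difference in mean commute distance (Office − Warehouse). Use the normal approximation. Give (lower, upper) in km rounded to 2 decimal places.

(-0.28, 5.48)

Standard errors of each mean: 8.7/√42 = 1.3424 and 8.5/√199 = 0.6025.
SE(x̄₁ − x̄₂) = √(1.3424² + 0.6025²) = 1.4714 for independent samples with unequal variances.
With z* = 1.960, the margin is 1.960 × 1.4714 = 2.8839.
x̄₁ − x̄₂ = 26.1 − 23.5 = 2.6000; the interval is 2.6000 ± 2.8839 = (-0.28, 5.48).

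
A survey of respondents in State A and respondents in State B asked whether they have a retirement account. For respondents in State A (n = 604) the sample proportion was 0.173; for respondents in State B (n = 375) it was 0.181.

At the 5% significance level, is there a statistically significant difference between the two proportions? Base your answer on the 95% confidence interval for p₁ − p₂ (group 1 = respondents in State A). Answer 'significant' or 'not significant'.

Each SE is √(p̂(1−p̂)/n): √(0.1730·0.8270/604) = 0.01539 and √(0.1810·0.8190/375) = 0.01988.
SE(p̂₁ − p̂₂) = √(SE₁² + SE₂²) = √(0.0002368521 + 0.0003952144) = 0.02514, since the two samples are independent.
At 95% confidence z* = 1.960; margin = 1.960 × 0.02514 = 0.04927.
The difference is 0.1730 − 0.1810 = -0.0080, so the interval is -0.0080 ± 0.04927 = (-0.05727, 0.04127).
The interval (-0.05727, 0.04127) contains 0, so the difference is not significant.

not significant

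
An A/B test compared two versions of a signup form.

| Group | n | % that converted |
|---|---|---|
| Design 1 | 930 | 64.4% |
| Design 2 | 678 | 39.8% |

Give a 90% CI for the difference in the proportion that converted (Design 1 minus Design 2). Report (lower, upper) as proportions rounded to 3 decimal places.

The two standard errors are √(0.6440×0.3560/930) = 0.01570 and √(0.3980×0.6020/678) = 0.01880.
Because the samples are independent, SE_diff = √(0.01570² + 0.01880²) = 0.02449.
Using z* = 1.645 for 90%, ME = 1.645 × 0.02449 = 0.04029.
p̂₁ − p̂₂ = 0.2460; interval 0.2460 ± 0.04029 gives (0.206, 0.286).

(0.206, 0.286)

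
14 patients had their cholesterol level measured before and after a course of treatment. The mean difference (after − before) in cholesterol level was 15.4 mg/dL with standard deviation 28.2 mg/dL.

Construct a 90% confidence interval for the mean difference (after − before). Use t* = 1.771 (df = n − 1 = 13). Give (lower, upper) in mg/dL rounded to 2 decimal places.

Paired design: SE = s_d/√n = 28.2/√14 = 7.5368.
t* = 1.771; margin of error = 1.771 × 7.5368 = 13.3477.
15.4 ± 13.3477 → (2.05, 28.75).

(2.05, 28.75)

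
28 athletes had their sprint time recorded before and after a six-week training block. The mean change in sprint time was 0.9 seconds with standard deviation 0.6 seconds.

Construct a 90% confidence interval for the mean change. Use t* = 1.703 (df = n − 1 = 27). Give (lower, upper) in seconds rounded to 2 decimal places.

Paired design: SE = s_d/√n = 0.6/√28 = 0.1134.
t* = 1.703; margin of error = 1.703 × 0.1134 = 0.1931.
0.9 ± 0.1931 → (0.71, 1.09).

(0.71, 1.09)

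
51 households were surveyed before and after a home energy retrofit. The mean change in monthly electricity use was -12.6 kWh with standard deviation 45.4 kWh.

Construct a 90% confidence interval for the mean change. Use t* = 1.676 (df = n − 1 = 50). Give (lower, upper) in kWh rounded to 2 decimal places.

(-23.25, -1.95)

Paired design: SE = s_d/√n = 45.4/√51 = 6.3573.
t* = 1.676; margin of error = 1.676 × 6.3573 = 10.6548.
-12.6 ± 10.6548 → (-23.25, -1.95).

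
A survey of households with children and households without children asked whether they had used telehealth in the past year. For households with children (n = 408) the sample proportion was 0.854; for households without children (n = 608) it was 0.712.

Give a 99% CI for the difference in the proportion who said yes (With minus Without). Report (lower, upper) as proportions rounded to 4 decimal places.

Each SE is √(p̂(1−p̂)/n): √(0.8540·0.1460/408) = 0.01748 and √(0.7120·0.2880/608) = 0.01836.
SE(p̂₁ − p̂₂) = √(SE₁² + SE₂²) = √(0.0003055504 + 0.0003370896) = 0.02535, since the two samples are independent.
At 99% confidence z* = 2.576; margin = 2.576 × 0.02535 = 0.06530.
The difference is 0.8540 − 0.7120 = 0.1420, so the interval is 0.1420 ± 0.06530 = (0.0767, 0.2073).

(0.0767, 0.2073)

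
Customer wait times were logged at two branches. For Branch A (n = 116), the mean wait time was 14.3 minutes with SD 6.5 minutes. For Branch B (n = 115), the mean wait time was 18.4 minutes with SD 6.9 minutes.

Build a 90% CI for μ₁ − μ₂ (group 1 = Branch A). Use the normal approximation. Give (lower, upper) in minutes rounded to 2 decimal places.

(-5.55, -2.65)

SE₁ = s₁/√n₁ = 6.5/√116 = 0.6035; SE₂ = 6.9/√115 = 0.6434.
Independent samples, unequal variances: SE_diff = √(SE₁² + SE₂²) = √(0.36421225 + 0.41396356) = 0.8821.
z* = 1.645, so margin of error = 1.645 × 0.8821 = 1.4511.
Difference in means = 14.3 − 18.4 = -4.1000.
-4.1000 ± 1.4511 → (-5.55, -2.65).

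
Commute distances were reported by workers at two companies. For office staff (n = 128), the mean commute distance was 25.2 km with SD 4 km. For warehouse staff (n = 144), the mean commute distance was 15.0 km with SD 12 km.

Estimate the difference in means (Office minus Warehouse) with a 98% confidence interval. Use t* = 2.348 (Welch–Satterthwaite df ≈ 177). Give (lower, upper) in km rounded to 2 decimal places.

Per-group SEs: s₁/√n₁ = 4/√128 = 0.3536, s₂/√n₂ = 12/√144 = 1.0000.
Unpooled SE of the difference: √(0.12503296 + 1.0) = 1.0607.
Margin of error = t* · SE = 2.348 × 1.0607 = 2.4905.
x̄₁ − x̄₂ = 25.2 − 15.0 = 10.2000.
CI: 10.2000 ± 2.4905 = (7.71, 12.69).

(7.71, 12.69)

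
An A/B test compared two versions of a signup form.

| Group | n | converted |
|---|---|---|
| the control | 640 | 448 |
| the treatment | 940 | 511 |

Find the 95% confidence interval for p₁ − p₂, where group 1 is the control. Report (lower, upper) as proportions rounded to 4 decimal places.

p̂₁ = 448/640 = 0.7000 and p̂₂ = 511/940 = 0.5436.
SE₁ = √(p̂₁(1−p̂₁)/n₁) = √(0.7000·0.3000/640) = 0.01811; SE₂ = √(0.5436·0.4564/940) = 0.01625.
Independent samples: SE of the difference = √(SE₁² + SE₂²) = √(0.0003279721 + 0.0002640625) = 0.02433.
z* for 95% confidence is 1.960, so the margin of error is 1.960 × 0.02433 = 0.04769.
Point estimate p̂₁ − p̂₂ = 0.7000 − 0.5436 = 0.1564.
0.1564 ± 0.04769 → (0.1087, 0.2041).

(0.1087, 0.2041)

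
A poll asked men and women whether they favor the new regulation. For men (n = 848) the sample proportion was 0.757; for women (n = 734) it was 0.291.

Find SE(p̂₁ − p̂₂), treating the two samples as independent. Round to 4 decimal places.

0.0223

SE₁ = √(p̂₁(1−p̂₁)/n₁) = √(0.7570·0.2430/848) = 0.01473; SE₂ = √(0.2910·0.7090/734) = 0.01677.
Independent samples: SE of the difference = √(SE₁² + SE₂²) = √(0.0002169729 + 0.0002812329) = 0.02232.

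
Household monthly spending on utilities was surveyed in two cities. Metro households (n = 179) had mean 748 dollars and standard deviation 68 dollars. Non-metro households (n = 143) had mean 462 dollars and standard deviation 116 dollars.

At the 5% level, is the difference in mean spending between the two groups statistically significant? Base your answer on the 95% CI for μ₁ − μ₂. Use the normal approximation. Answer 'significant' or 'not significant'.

significant

Per-group SEs: s₁/√n₁ = 68/√179 = 5.0826, s₂/√n₂ = 116/√143 = 9.7004.
Unpooled SE of the difference: √(25.83282276 + 94.09776016) = 10.9513.
Margin of error = z* · SE = 1.960 × 10.9513 = 21.4645.
x̄₁ − x̄₂ = 748 − 462 = 286.0000.
CI: 286.0000 ± 21.4645 = (264.5355, 307.4645).
The interval (264.5355, 307.4645) does not contain 0, so the difference is significant.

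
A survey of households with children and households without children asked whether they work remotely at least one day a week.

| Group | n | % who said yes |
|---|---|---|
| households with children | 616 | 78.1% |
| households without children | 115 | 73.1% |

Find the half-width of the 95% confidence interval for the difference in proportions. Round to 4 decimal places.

0.0874

Each SE is √(p̂(1−p̂)/n): √(0.7810·0.2190/616) = 0.01666 and √(0.7310·0.2690/115) = 0.04135.
SE(p̂₁ − p̂₂) = √(SE₁² + SE₂²) = √(0.0002775556 + 0.0017098225) = 0.04458, since the two samples are independent.
At 95% confidence z* = 1.960; margin = 1.960 × 0.04458 = 0.08738.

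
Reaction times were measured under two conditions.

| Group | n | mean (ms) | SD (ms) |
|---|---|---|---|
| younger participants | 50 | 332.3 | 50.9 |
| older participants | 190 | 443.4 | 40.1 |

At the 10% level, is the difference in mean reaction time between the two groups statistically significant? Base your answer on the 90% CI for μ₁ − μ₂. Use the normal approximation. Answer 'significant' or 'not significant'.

significant

Standard errors of each mean: 50.9/√50 = 7.1983 and 40.1/√190 = 2.9092.
SE(x̄₁ − x̄₂) = √(7.1983² + 2.9092²) = 7.7640 for independent samples with unequal variances.
With z* = 1.645, the margin is 1.645 × 7.7640 = 12.7718.
x̄₁ − x̄₂ = 332.3 − 443.4 = -111.1000; the interval is -111.1000 ± 12.7718 = (-123.8718, -98.3282).
The interval (-123.8718, -98.3282) does not contain 0, so the difference is significant.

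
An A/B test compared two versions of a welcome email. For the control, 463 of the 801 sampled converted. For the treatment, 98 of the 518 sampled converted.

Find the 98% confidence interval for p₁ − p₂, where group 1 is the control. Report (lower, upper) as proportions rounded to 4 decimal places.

Sample proportions: 463/801 = 0.5780, 98/518 = 0.1892.
Each SE is √(p̂(1−p̂)/n): √(0.5780·0.4220/801) = 0.01745 and √(0.1892·0.8108/518) = 0.01721.
SE(p̂₁ − p̂₂) = √(SE₁² + SE₂²) = √(0.0003045025 + 0.0002961841) = 0.02451, since the two samples are independent.
At 98% confidence z* = 2.326; margin = 2.326 × 0.02451 = 0.05701.
The difference is 0.5780 − 0.1892 = 0.3888, so the interval is 0.3888 ± 0.05701 = (0.3318, 0.4458).

(0.3318, 0.4458)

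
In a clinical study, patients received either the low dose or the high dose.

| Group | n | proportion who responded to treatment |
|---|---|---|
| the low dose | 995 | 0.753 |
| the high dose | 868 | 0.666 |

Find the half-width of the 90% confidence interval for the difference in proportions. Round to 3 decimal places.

Each SE is √(p̂(1−p̂)/n): √(0.7530·0.2470/995) = 0.01367 and √(0.6660·0.3340/868) = 0.01601.
SE(p̂₁ − p̂₂) = √(SE₁² + SE₂²) = √(0.0001868689 + 0.0002563201) = 0.02105, since the two samples are independent.
At 90% confidence z* = 1.645; margin = 1.645 × 0.02105 = 0.03463.

0.035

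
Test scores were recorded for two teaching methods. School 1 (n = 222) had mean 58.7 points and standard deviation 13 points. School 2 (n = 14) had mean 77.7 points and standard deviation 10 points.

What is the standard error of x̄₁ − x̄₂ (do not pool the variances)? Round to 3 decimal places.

SE₁ = s₁/√n₁ = 13/√222 = 0.8725; SE₂ = 10/√14 = 2.6726.
Independent samples, unequal variances: SE_diff = √(SE₁² + SE₂²) = √(0.76125625 + 7.14279076) = 2.8114.

2.811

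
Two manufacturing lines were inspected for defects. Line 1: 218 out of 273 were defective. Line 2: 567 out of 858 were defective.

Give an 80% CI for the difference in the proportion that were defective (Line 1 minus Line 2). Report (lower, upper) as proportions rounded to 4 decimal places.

(0.1003, 0.1751)

p̂₁ = 218/273 = 0.7985 and p̂₂ = 567/858 = 0.6608.
SE₁ = √(p̂₁(1−p̂₁)/n₁) = √(0.7985·0.2015/273) = 0.02428; SE₂ = √(0.6608·0.3392/858) = 0.01616.
Independent samples: SE of the difference = √(SE₁² + SE₂²) = √(0.0005895184 + 0.0002611456) = 0.02917.
z* for 80% confidence is 1.282, so the margin of error is 1.282 × 0.02917 = 0.03740.
Point estimate p̂₁ − p̂₂ = 0.7985 − 0.6608 = 0.1377.
0.1377 ± 0.03740 → (0.1003, 0.1751).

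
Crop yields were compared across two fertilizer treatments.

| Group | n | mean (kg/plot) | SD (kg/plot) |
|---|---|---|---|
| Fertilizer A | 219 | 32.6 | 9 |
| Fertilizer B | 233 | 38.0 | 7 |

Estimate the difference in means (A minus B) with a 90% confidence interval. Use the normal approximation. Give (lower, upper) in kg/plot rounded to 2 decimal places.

SE₁ = s₁/√n₁ = 9/√219 = 0.6082; SE₂ = 7/√233 = 0.4586.
Independent samples, unequal variances: SE_diff = √(SE₁² + SE₂²) = √(0.36990724 + 0.21031396) = 0.7617.
z* = 1.645, so margin of error = 1.645 × 0.7617 = 1.2530.
Difference in means = 32.6 − 38.0 = -5.4000.
-5.4000 ± 1.2530 → (-6.65, -4.15).

(-6.65, -4.15)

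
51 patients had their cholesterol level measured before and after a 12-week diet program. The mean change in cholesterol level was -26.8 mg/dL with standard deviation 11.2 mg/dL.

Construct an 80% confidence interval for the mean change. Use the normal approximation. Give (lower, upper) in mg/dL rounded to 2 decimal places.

(-28.81, -24.79)

This is a matched-pairs design, so SE = s_d/√n = 11.2/√51 = 1.5683.
Margin = 1.282 × 1.5683 = 2.0106; the interval is -26.8 ± 2.0106 = (-28.81, -24.79).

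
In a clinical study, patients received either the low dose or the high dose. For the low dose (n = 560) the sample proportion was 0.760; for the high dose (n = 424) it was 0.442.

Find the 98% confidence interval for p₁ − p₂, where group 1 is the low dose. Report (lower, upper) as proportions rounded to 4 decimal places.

The two standard errors are √(0.7600×0.2400/560) = 0.01805 and √(0.4420×0.5580/424) = 0.02412.
Because the samples are independent, SE_diff = √(0.01805² + 0.02412²) = 0.03013.
Using z* = 2.326 for 98%, ME = 2.326 × 0.03013 = 0.07008.
p̂₁ − p̂₂ = 0.3180; interval 0.3180 ± 0.07008 gives (0.2479, 0.3881).

(0.2479, 0.3881)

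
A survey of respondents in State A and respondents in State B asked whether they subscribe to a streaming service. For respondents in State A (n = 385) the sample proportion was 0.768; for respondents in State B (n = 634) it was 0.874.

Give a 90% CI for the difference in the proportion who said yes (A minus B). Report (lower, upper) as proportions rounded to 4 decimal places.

Each SE is √(p̂(1−p̂)/n): √(0.7680·0.2320/385) = 0.02151 and √(0.8740·0.1260/634) = 0.01318.
SE(p̂₁ − p̂₂) = √(SE₁² + SE₂²) = √(0.0004626801 + 0.0001737124) = 0.02523, since the two samples are independent.
At 90% confidence z* = 1.645; margin = 1.645 × 0.02523 = 0.04150.
The difference is 0.7680 − 0.8740 = -0.1060, so the interval is -0.1060 ± 0.04150 = (-0.1475, -0.0645).

(-0.1475, -0.0645)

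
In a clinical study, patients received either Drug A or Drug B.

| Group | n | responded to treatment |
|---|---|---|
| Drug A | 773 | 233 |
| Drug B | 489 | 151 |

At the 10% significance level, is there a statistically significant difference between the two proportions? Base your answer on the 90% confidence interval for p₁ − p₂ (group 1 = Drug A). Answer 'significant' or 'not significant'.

First, p̂₁ = 233/773 = 0.3014; p̂₂ = 151/489 = 0.3088.
The two standard errors are √(0.3014×0.6986/773) = 0.01650 and √(0.3088×0.6912/489) = 0.02089.
Because the samples are independent, SE_diff = √(0.01650² + 0.02089²) = 0.02662.
Using z* = 1.645 for 90%, ME = 1.645 × 0.02662 = 0.04379.
p̂₁ − p̂₂ = -0.0074; interval -0.0074 ± 0.04379 gives (-0.05119, 0.03639).
The interval (-0.05119, 0.03639) contains 0, so the difference is not significant.

not significant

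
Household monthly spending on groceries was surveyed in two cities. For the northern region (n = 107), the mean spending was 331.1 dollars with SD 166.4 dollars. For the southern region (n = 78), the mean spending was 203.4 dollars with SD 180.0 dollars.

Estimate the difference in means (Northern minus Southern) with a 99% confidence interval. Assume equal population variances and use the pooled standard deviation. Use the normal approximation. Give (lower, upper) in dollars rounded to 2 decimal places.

s_p = √[((n₁−1)s₁² + (n₂−1)s₂²)/(n₁+n₂−2)] = √[(106·166.4² + 77·180.0²)/183] = 172.2533.
SE = 172.2533·√(1/107 + 1/78) = 25.6457.
With z* = 2.576, margin = 2.576 × 25.6457 = 66.0633.
x̄₁ − x̄₂ = 331.1 − 203.4 = 127.7000; interval 127.7000 ± 66.0633 = (61.64, 193.76).

(61.64, 193.76)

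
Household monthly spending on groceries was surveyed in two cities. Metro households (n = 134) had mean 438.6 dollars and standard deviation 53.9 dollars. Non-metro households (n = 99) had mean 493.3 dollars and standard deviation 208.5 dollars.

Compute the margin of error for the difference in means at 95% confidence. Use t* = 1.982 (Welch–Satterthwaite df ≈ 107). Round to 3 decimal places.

Per-group SEs: s₁/√n₁ = 53.9/√134 = 4.6563, s₂/√n₂ = 208.5/√99 = 20.9550.
Unpooled SE of the difference: √(21.68112969 + 439.112025) = 21.4661.
Margin of error = t* · SE = 1.982 × 21.4661 = 42.5458.

42.546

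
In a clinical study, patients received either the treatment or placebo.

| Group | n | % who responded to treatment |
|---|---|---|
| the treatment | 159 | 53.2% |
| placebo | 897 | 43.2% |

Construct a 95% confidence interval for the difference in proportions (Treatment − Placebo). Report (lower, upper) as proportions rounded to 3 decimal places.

SE₁ = √(p̂₁(1−p̂₁)/n₁) = √(0.5320·0.4680/159) = 0.03957; SE₂ = √(0.4320·0.5680/897) = 0.01654.
Independent samples: SE of the difference = √(SE₁² + SE₂²) = √(0.0015657849 + 0.0002735716) = 0.04289.
z* for 95% confidence is 1.960, so the margin of error is 1.960 × 0.04289 = 0.08406.
Point estimate p̂₁ − p̂₂ = 0.5320 − 0.4320 = 0.1000.
0.1000 ± 0.08406 → (0.016, 0.184).

(0.016, 0.184)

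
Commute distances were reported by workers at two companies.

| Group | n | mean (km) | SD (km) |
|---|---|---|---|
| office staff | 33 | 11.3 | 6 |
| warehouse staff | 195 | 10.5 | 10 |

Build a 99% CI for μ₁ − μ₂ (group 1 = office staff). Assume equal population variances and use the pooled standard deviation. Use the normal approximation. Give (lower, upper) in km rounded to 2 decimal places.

(-3.82, 5.42)

s_p = √[((n₁−1)s₁² + (n₂−1)s₂²)/(n₁+n₂−2)] = √[(32·6² + 194·10²)/226] = 9.5361.
SE = 9.5361·√(1/33 + 1/195) = 1.7950.
With z* = 2.576, margin = 2.576 × 1.7950 = 4.6239.
x̄₁ − x̄₂ = 11.3 − 10.5 = 0.8000; interval 0.8000 ± 4.6239 = (-3.82, 5.42).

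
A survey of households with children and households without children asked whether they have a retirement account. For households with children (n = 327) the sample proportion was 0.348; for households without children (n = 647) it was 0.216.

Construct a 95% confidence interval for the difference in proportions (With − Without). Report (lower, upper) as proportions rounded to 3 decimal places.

(0.071, 0.193)

The two standard errors are √(0.3480×0.6520/327) = 0.02634 and √(0.2160×0.7840/647) = 0.01618.
Because the samples are independent, SE_diff = √(0.02634² + 0.01618²) = 0.03091.
Using z* = 1.960 for 95%, ME = 1.960 × 0.03091 = 0.06058.
p̂₁ − p̂₂ = 0.1320; interval 0.1320 ± 0.06058 gives (0.071, 0.193).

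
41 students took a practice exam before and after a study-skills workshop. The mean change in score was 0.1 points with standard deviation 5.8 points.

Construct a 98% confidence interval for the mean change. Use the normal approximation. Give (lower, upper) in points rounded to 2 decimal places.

Paired design: SE = s_d/√n = 5.8/√41 = 0.9058.
z* = 2.326; margin of error = 2.326 × 0.9058 = 2.1069.
0.1 ± 2.1069 → (-2.01, 2.21).

(-2.01, 2.21)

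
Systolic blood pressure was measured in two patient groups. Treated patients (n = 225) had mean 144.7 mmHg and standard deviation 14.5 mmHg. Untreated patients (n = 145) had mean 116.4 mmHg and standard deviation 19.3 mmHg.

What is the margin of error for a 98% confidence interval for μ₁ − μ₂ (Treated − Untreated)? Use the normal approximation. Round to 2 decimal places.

4.35

Standard errors of each mean: 14.5/√225 = 0.9667 and 19.3/√145 = 1.6028.
SE(x̄₁ − x̄₂) = √(0.9667² + 1.6028²) = 1.8718 for independent samples with unequal variances.
With z* = 2.326, the margin is 2.326 × 1.8718 = 4.3538.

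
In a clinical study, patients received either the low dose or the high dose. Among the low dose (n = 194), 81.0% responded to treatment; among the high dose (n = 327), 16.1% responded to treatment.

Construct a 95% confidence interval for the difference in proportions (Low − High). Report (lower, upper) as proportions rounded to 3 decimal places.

(0.581, 0.717)

SE₁ = √(p̂₁(1−p̂₁)/n₁) = √(0.8100·0.1900/194) = 0.02817; SE₂ = √(0.1610·0.8390/327) = 0.02032.
Independent samples: SE of the difference = √(SE₁² + SE₂²) = √(0.0007935489 + 0.0004129024) = 0.03473.
z* for 95% confidence is 1.960, so the margin of error is 1.960 × 0.03473 = 0.06807.
Point estimate p̂₁ − p̂₂ = 0.8100 − 0.1610 = 0.6490.
0.6490 ± 0.06807 → (0.581, 0.717).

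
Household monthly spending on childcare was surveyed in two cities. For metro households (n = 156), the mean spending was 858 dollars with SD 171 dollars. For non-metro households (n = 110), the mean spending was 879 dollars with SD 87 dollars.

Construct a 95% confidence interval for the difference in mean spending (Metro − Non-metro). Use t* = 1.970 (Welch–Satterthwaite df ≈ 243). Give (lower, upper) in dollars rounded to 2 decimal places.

(-52.54, 10.54)

Standard errors of each mean: 171/√156 = 13.6910 and 87/√110 = 8.2951.
SE(x̄₁ − x̄₂) = √(13.6910² + 8.2951²) = 16.0079 for independent samples with unequal variances.
With t* = 1.970, the margin is 1.970 × 16.0079 = 31.5356.
x̄₁ − x̄₂ = 858 − 879 = -21.0000; the interval is -21.0000 ± 31.5356 = (-52.54, 10.54).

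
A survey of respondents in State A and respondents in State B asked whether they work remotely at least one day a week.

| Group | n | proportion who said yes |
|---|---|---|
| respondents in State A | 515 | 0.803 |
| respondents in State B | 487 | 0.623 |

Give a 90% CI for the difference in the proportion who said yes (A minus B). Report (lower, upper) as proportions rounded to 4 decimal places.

The two standard errors are √(0.8030×0.1970/515) = 0.01753 and √(0.6230×0.3770/487) = 0.02196.
Because the samples are independent, SE_diff = √(0.01753² + 0.02196²) = 0.02810.
Using z* = 1.645 for 90%, ME = 1.645 × 0.02810 = 0.04622.
p̂₁ − p̂₂ = 0.1800; interval 0.1800 ± 0.04622 gives (0.1338, 0.2262).

(0.1338, 0.2262)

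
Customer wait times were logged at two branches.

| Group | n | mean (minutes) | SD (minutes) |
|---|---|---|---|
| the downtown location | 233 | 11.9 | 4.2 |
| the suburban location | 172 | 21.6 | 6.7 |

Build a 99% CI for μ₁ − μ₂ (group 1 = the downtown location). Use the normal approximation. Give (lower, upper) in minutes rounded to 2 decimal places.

(-11.19, -8.21)

Per-group SEs: s₁/√n₁ = 4.2/√233 = 0.2752, s₂/√n₂ = 6.7/√172 = 0.5109.
Unpooled SE of the difference: √(0.07573504 + 0.26101881) = 0.5803.
Margin of error = z* · SE = 2.576 × 0.5803 = 1.4949.
x̄₁ − x̄₂ = 11.9 − 21.6 = -9.7000.
CI: -9.7000 ± 1.4949 = (-11.19, -8.21).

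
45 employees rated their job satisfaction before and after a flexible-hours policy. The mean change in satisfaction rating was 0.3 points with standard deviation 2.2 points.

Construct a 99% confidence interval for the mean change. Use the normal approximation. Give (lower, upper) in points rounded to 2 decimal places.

Paired design: SE = s_d/√n = 2.2/√45 = 0.3280.
z* = 2.576; margin of error = 2.576 × 0.3280 = 0.8449.
0.3 ± 0.8449 → (-0.54, 1.14).

(-0.54, 1.14)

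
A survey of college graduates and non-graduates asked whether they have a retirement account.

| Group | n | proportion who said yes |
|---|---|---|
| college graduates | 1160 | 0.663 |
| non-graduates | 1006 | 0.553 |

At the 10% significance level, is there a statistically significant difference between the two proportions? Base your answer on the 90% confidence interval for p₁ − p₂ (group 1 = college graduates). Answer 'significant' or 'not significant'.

Each SE is √(p̂(1−p̂)/n): √(0.6630·0.3370/1160) = 0.01388 and √(0.5530·0.4470/1006) = 0.01568.
SE(p̂₁ − p̂₂) = √(SE₁² + SE₂²) = √(0.0001926544 + 0.0002458624) = 0.02094, since the two samples are independent.
At 90% confidence z* = 1.645; margin = 1.645 × 0.02094 = 0.03445.
The difference is 0.6630 − 0.5530 = 0.1100, so the interval is 0.1100 ± 0.03445 = (0.07555, 0.14445).
The interval (0.07555, 0.14445) does not contain 0, so the difference is significant.

significant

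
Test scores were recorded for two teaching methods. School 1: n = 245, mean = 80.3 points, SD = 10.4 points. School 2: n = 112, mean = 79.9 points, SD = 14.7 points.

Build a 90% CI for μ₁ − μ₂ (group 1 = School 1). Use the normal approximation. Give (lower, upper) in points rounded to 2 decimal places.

Standard errors of each mean: 10.4/√245 = 0.6644 and 14.7/√112 = 1.3890.
SE(x̄₁ − x̄₂) = √(0.6644² + 1.3890²) = 1.5397 for independent samples with unequal variances.
With z* = 1.645, the margin is 1.645 × 1.5397 = 2.5328.
x̄₁ − x̄₂ = 80.3 − 79.9 = 0.4000; the interval is 0.4000 ± 2.5328 = (-2.13, 2.93).

(-2.13, 2.93)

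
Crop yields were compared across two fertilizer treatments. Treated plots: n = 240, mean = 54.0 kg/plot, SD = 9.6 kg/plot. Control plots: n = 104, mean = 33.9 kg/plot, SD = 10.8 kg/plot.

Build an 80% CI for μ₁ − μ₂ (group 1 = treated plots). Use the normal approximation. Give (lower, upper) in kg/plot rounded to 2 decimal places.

(18.53, 21.67)

Per-group SEs: s₁/√n₁ = 9.6/√240 = 0.6197, s₂/√n₂ = 10.8/√104 = 1.0590.
Unpooled SE of the difference: √(0.38402809 + 1.121481) = 1.2270.
Margin of error = z* · SE = 1.282 × 1.2270 = 1.5730.
x̄₁ − x̄₂ = 54.0 − 33.9 = 20.1000.
CI: 20.1000 ± 1.5730 = (18.53, 21.67).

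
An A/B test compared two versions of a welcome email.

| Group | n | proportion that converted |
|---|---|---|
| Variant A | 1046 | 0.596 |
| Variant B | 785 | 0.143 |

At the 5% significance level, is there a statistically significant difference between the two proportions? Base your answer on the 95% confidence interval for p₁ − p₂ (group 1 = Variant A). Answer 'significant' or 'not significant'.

Each SE is √(p̂(1−p̂)/n): √(0.5960·0.4040/1046) = 0.01517 and √(0.1430·0.8570/785) = 0.01249.
SE(p̂₁ − p̂₂) = √(SE₁² + SE₂²) = √(0.0002301289 + 0.0001560001) = 0.01965, since the two samples are independent.
At 95% confidence z* = 1.960; margin = 1.960 × 0.01965 = 0.03851.
The difference is 0.5960 − 0.1430 = 0.4530, so the interval is 0.4530 ± 0.03851 = (0.41449, 0.49151).
The interval (0.41449, 0.49151) does not contain 0, so the difference is significant.

significant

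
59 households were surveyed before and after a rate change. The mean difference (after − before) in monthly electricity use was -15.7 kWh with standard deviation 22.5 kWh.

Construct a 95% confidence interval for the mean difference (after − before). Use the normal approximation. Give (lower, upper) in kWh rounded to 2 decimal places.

This is a matched-pairs design, so SE = s_d/√n = 22.5/√59 = 2.9293.
Margin = 1.960 × 2.9293 = 5.7414; the interval is -15.7 ± 5.7414 = (-21.44, -9.96).

(-21.44, -9.96)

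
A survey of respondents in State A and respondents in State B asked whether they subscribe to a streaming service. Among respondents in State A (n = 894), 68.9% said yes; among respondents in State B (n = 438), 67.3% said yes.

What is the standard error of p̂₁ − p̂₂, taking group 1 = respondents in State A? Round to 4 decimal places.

0.0272

Each SE is √(p̂(1−p̂)/n): √(0.6890·0.3110/894) = 0.01548 and √(0.6730·0.3270/438) = 0.02242.
SE(p̂₁ − p̂₂) = √(SE₁² + SE₂²) = √(0.0002396304 + 0.0005026564) = 0.02724, since the two samples are independent.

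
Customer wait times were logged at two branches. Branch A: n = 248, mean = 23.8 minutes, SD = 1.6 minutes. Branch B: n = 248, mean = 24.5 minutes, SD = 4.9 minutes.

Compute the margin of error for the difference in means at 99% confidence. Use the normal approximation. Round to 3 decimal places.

Per-group SEs: s₁/√n₁ = 1.6/√248 = 0.1016, s₂/√n₂ = 4.9/√248 = 0.3112.
Unpooled SE of the difference: √(0.01032256 + 0.09684544) = 0.3274.
Margin of error = z* · SE = 2.576 × 0.3274 = 0.8434.

0.843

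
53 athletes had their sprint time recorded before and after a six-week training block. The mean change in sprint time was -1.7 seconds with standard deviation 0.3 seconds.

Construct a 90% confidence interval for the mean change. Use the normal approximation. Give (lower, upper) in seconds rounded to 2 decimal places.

(-1.77, -1.63)

Paired design: SE = s_d/√n = 0.3/√53 = 0.0412.
z* = 1.645; margin of error = 1.645 × 0.0412 = 0.0678.
-1.7 ± 0.0678 → (-1.77, -1.63).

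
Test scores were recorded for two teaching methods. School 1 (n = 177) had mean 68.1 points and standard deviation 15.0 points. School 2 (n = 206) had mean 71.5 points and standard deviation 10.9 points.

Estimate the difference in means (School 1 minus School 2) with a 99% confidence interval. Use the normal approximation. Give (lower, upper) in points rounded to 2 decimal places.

SE₁ = s₁/√n₁ = 15.0/√177 = 1.1275; SE₂ = 10.9/√206 = 0.7594.
Independent samples, unequal variances: SE_diff = √(SE₁² + SE₂²) = √(1.27125625 + 0.57668836) = 1.3594.
z* = 2.576, so margin of error = 2.576 × 1.3594 = 3.5018.
Difference in means = 68.1 − 71.5 = -3.4000.
-3.4000 ± 3.5018 → (-6.90, 0.10).

(-6.90, 0.10)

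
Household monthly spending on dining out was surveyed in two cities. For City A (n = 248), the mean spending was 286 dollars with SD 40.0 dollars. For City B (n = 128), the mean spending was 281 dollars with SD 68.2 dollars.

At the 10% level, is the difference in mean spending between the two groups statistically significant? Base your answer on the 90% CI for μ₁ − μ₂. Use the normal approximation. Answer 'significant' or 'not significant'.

SE₁ = s₁/√n₁ = 40.0/√248 = 2.5400; SE₂ = 68.2/√128 = 6.0281.
Independent samples, unequal variances: SE_diff = √(SE₁² + SE₂²) = √(6.4516 + 36.33798961) = 6.5414.
z* = 1.645, so margin of error = 1.645 × 6.5414 = 10.7606.
Difference in means = 286 − 281 = 5.0000.
5.0000 ± 10.7606 → (-5.7606, 15.7606).
The interval (-5.7606, 15.7606) contains 0, so the difference is not significant.

not significant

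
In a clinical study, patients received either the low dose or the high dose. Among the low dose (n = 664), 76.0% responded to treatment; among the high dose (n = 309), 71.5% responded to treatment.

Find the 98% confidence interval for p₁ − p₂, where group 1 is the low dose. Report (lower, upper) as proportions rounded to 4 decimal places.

Each SE is √(p̂(1−p̂)/n): √(0.7600·0.2400/664) = 0.01657 and √(0.7150·0.2850/309) = 0.02568.
SE(p̂₁ − p̂₂) = √(SE₁² + SE₂²) = √(0.0002745649 + 0.0006594624) = 0.03056, since the two samples are independent.
At 98% confidence z* = 2.326; margin = 2.326 × 0.03056 = 0.07108.
The difference is 0.7600 − 0.7150 = 0.0450, so the interval is 0.0450 ± 0.07108 = (-0.0261, 0.1161).

(-0.0261, 0.1161)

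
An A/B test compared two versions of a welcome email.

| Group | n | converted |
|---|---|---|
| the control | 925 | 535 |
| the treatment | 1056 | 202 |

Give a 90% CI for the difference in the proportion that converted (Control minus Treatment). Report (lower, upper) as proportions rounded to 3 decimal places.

(0.354, 0.420)

Sample proportions: 535/925 = 0.5784, 202/1056 = 0.1913.
Each SE is √(p̂(1−p̂)/n): √(0.5784·0.4216/925) = 0.01624 and √(0.1913·0.8087/1056) = 0.01210.
SE(p̂₁ − p̂₂) = √(SE₁² + SE₂²) = √(0.0002637376 + 0.00014641) = 0.02025, since the two samples are independent.
At 90% confidence z* = 1.645; margin = 1.645 × 0.02025 = 0.03331.
The difference is 0.5784 − 0.1913 = 0.3871, so the interval is 0.3871 ± 0.03331 = (0.354, 0.420).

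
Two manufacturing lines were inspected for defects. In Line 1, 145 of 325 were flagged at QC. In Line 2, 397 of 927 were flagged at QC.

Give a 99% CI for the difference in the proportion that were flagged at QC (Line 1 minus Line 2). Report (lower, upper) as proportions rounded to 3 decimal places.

(-0.065, 0.100)

Sample proportions: 145/325 = 0.4462, 397/927 = 0.4283.
Each SE is √(p̂(1−p̂)/n): √(0.4462·0.5538/325) = 0.02757 and √(0.4283·0.5717/927) = 0.01625.
SE(p̂₁ − p̂₂) = √(SE₁² + SE₂²) = √(0.0007601049 + 0.0002640625) = 0.03200, since the two samples are independent.
At 99% confidence z* = 2.576; margin = 2.576 × 0.03200 = 0.08243.
The difference is 0.4462 − 0.4283 = 0.0179, so the interval is 0.0179 ± 0.08243 = (-0.065, 0.100).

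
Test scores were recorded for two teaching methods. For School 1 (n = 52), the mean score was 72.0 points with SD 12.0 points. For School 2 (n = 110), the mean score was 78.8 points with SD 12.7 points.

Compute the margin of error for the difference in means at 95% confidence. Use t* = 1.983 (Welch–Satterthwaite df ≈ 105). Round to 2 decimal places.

Per-group SEs: s₁/√n₁ = 12.0/√52 = 1.6641, s₂/√n₂ = 12.7/√110 = 1.2109.
Unpooled SE of the difference: √(2.76922881 + 1.46627881) = 2.0580.
Margin of error = t* · SE = 1.983 × 2.0580 = 4.0810.

4.08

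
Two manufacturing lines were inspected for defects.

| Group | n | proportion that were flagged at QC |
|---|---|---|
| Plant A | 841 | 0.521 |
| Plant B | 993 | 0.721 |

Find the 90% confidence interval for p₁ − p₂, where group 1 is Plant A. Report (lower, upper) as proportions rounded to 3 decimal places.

(-0.237, -0.163)

SE₁ = √(p̂₁(1−p̂₁)/n₁) = √(0.5210·0.4790/841) = 0.01723; SE₂ = √(0.7210·0.2790/993) = 0.01423.
Independent samples: SE of the difference = √(SE₁² + SE₂²) = √(0.0002968729 + 0.0002024929) = 0.02235.
z* for 90% confidence is 1.645, so the margin of error is 1.645 × 0.02235 = 0.03677.
Point estimate p̂₁ − p̂₂ = 0.5210 − 0.7210 = -0.2000.
-0.2000 ± 0.03677 → (-0.237, -0.163).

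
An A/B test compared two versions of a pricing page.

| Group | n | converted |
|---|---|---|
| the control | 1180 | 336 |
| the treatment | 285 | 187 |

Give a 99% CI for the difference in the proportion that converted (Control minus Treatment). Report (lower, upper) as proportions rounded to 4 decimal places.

(-0.4514, -0.2914)

p̂₁ = 336/1180 = 0.2847 and p̂₂ = 187/285 = 0.6561.
SE₁ = √(p̂₁(1−p̂₁)/n₁) = √(0.2847·0.7153/1180) = 0.01314; SE₂ = √(0.6561·0.3439/285) = 0.02814.
Independent samples: SE of the difference = √(SE₁² + SE₂²) = √(0.0001726596 + 0.0007918596) = 0.03106.
z* for 99% confidence is 2.576, so the margin of error is 2.576 × 0.03106 = 0.08001.
Point estimate p̂₁ − p̂₂ = 0.2847 − 0.6561 = -0.3714.
-0.3714 ± 0.08001 → (-0.4514, -0.2914).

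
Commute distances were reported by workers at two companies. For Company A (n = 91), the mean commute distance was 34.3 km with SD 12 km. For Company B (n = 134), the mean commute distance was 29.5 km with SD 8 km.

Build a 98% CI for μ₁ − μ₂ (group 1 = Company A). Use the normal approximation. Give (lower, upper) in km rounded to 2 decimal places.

SE₁ = s₁/√n₁ = 12/√91 = 1.2579; SE₂ = 8/√134 = 0.6911.
Independent samples, unequal variances: SE_diff = √(SE₁² + SE₂²) = √(1.58231241 + 0.47761921) = 1.4352.
z* = 2.326, so margin of error = 2.326 × 1.4352 = 3.3383.
Difference in means = 34.3 − 29.5 = 4.8000.
4.8000 ± 3.3383 → (1.46, 8.14).

(1.46, 8.14)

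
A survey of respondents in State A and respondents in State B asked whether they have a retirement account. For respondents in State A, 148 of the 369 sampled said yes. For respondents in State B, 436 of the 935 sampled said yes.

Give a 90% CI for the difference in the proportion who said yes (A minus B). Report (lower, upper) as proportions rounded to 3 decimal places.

(-0.115, -0.015)

p̂₁ = 148/369 = 0.4011 and p̂₂ = 436/935 = 0.4663.
SE₁ = √(p̂₁(1−p̂₁)/n₁) = √(0.4011·0.5989/369) = 0.02551; SE₂ = √(0.4663·0.5337/935) = 0.01631.
Independent samples: SE of the difference = √(SE₁² + SE₂²) = √(0.0006507601 + 0.0002660161) = 0.03028.
z* for 90% confidence is 1.645, so the margin of error is 1.645 × 0.03028 = 0.04981.
Point estimate p̂₁ − p̂₂ = 0.4011 − 0.4663 = -0.0652.
-0.0652 ± 0.04981 → (-0.115, -0.015).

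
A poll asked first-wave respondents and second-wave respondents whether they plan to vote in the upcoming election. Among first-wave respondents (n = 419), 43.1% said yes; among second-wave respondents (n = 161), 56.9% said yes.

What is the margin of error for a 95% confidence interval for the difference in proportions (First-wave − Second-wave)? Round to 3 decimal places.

Each SE is √(p̂(1−p̂)/n): √(0.4310·0.5690/419) = 0.02419 and √(0.5690·0.4310/161) = 0.03903.
SE(p̂₁ − p̂₂) = √(SE₁² + SE₂²) = √(0.0005851561 + 0.0015233409) = 0.04592, since the two samples are independent.
At 95% confidence z* = 1.960; margin = 1.960 × 0.04592 = 0.09000.

0.090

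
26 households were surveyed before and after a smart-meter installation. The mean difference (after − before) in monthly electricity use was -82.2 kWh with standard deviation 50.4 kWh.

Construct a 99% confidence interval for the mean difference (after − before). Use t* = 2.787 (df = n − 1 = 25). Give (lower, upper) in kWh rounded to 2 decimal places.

Paired design: SE = s_d/√n = 50.4/√26 = 9.8843.
t* = 2.787; margin of error = 2.787 × 9.8843 = 27.5475.
-82.2 ± 27.5475 → (-109.75, -54.65).

(-109.75, -54.65)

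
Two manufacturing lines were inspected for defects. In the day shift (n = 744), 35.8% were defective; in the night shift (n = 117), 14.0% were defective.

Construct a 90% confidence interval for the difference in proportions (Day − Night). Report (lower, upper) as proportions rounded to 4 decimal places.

The two standard errors are √(0.3580×0.6420/744) = 0.01758 and √(0.1400×0.8600/117) = 0.03208.
Because the samples are independent, SE_diff = √(0.01758² + 0.03208²) = 0.03658.
Using z* = 1.645 for 90%, ME = 1.645 × 0.03658 = 0.06017.
p̂₁ − p̂₂ = 0.2180; interval 0.2180 ± 0.06017 gives (0.1578, 0.2782).

(0.1578, 0.2782)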